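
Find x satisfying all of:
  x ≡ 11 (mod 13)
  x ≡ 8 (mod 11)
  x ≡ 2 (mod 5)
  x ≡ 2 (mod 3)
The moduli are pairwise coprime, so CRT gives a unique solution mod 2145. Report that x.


Product of moduli M = 13 · 11 · 5 · 3 = 2145.
Merge one congruence at a time:
  Start: x ≡ 11 (mod 13).
  Combine with x ≡ 8 (mod 11); new modulus lcm = 143.
    Write x = 11 + 13·t and substitute into x ≡ 8 (mod 11): 13·t ≡ 8 − 11 = -3 (mod 11).
    Reduce coefficients mod 11: 2·t ≡ 8 (mod 11).
    The inverse of 2 mod 11 is 6 (since 2·6 = 12 = 1·11 + 1), so t ≡ 6·8 = 48 ≡ 4 (mod 11).
    Then x = 11 + 13·4 = 63, valid modulo lcm(13, 11) = 143: x ≡ 63 (mod 143).
  Combine with x ≡ 2 (mod 5); new modulus lcm = 715.
    Write x = 63 + 143·t and substitute into x ≡ 2 (mod 5): 143·t ≡ 2 − 63 = -61 (mod 5).
    Reduce coefficients mod 5: 3·t ≡ 4 (mod 5).
    The inverse of 3 mod 5 is 2 (since 3·2 = 6 = 1·5 + 1), so t ≡ 2·4 = 8 ≡ 3 (mod 5).
    Then x = 63 + 143·3 = 492, valid modulo lcm(143, 5) = 715: x ≡ 492 (mod 715).
  Combine with x ≡ 2 (mod 3); new modulus lcm = 2145.
    Write x = 492 + 715·t and substitute into x ≡ 2 (mod 3): 715·t ≡ 2 − 492 = -490 (mod 3).
    Reduce coefficients mod 3: 1·t ≡ 2 (mod 3).
    So t ≡ 2 (mod 3).
    Then x = 492 + 715·2 = 1922, valid modulo lcm(715, 3) = 2145: x ≡ 1922 (mod 2145).
Verify against each original: 1922 mod 13 = 11, 1922 mod 11 = 8, 1922 mod 5 = 2, 1922 mod 3 = 2.

x ≡ 1922 (mod 2145).


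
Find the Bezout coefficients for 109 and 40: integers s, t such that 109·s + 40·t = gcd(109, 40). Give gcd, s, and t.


Euclidean algorithm on (109, 40) — divide until remainder is 0:
  109 = 2 · 40 + 29
  40 = 1 · 29 + 11
  29 = 2 · 11 + 7
  11 = 1 · 7 + 4
  7 = 1 · 4 + 3
  4 = 1 · 3 + 1
  3 = 3 · 1 + 0
gcd(109, 40) = 1.
Track Bezout coefficients alongside the remainders: start with r₀ = 109 = a·1 + b·0 (s = 1, t = 0) and r₁ = 40 = a·0 + b·1 (s = 0, t = 1); each new remainder r_{k+1} = r_{k-1} − q_k·r_k inherits s_{k+1} = s_{k-1} − q_k·s_k, t_{k+1} = t_{k-1} − q_k·t_k, so r_k = a·s_k + b·t_k at every step:
  q = 2: r = 29, s = 1 − 2·0 = 1, t = 0 − 2·1 = -2  (check: 109·1 + 40·(-2) = 29)
  q = 1: r = 11, s = 0 − 1·1 = -1, t = 1 − 1·(-2) = 3  (check: 109·(-1) + 40·3 = 11)
  q = 2: r = 7, s = 1 − 2·(-1) = 3, t = -2 − 2·3 = -8  (check: 109·3 + 40·(-8) = 7)
  q = 1: r = 4, s = -1 − 1·3 = -4, t = 3 − 1·(-8) = 11  (check: 109·(-4) + 40·11 = 4)
  q = 1: r = 3, s = 3 − 1·(-4) = 7, t = -8 − 1·11 = -19  (check: 109·7 + 40·(-19) = 3)
  q = 1: r = 1, s = -4 − 1·7 = -11, t = 11 − 1·(-19) = 30  (check: 109·(-11) + 40·30 = 1)
The row with r = 1 (the gcd) gives the Bezout coefficients s = -11, t = 30.
Result: 109 · (-11) + 40 · (30) = 1.

gcd(109, 40) = 1; s = -11, t = 30 (check: 109·(-11) + 40·30 = 1).


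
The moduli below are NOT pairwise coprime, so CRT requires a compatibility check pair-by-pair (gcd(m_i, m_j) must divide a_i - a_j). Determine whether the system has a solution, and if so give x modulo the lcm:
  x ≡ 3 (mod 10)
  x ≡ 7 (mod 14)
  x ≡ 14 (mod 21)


Moduli 10, 14, 21 are not pairwise coprime, so CRT works modulo lcm(m_i) when all pairwise compatibility conditions hold.
Pairwise compatibility: gcd(m_i, m_j) must divide a_i - a_j for every pair.
Merge one congruence at a time:
  Start: x ≡ 3 (mod 10).
  Combine with x ≡ 7 (mod 14): gcd(10, 14) = 2; 7 - 3 = 4, which IS divisible by 2, so compatible.
    Write x = 3 + 10·t and substitute into x ≡ 7 (mod 14): 10·t ≡ 7 − 3 = 4 (mod 14).
    Divide the congruence (and modulus) by g = 2: 5·t ≡ 2 (mod 7).
    The inverse of 5 mod 7 is 3 (since 5·3 = 15 = 2·7 + 1), so t ≡ 3·2 = 6 ≡ 6 (mod 7).
    Then x = 3 + 10·6 = 63, valid modulo lcm(10, 14) = 70: x ≡ 63 (mod 70).
  Combine with x ≡ 14 (mod 21): gcd(70, 21) = 7; 14 - 63 = -49, which IS divisible by 7, so compatible.
    Write x = 63 + 70·t and substitute into x ≡ 14 (mod 21): 70·t ≡ 14 − 63 = -49 (mod 21).
    Divide the congruence (and modulus) by g = 7: 10·t ≡ -7 (mod 3).
    Reduce coefficients mod 3: 1·t ≡ 2 (mod 3).
    So t ≡ 2 (mod 3).
    Then x = 63 + 70·2 = 203, valid modulo lcm(70, 21) = 210: x ≡ 203 (mod 210).
Verify: 203 mod 10 = 3, 203 mod 14 = 7, 203 mod 21 = 14.

x ≡ 203 (mod 210).


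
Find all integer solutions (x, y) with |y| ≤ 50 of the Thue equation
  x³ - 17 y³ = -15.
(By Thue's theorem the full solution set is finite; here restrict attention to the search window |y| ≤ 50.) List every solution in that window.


The equation is x³ - 17y³ = -15. For fixed y, x³ = 17·y³ − 15, so a solution requires the RHS to be a perfect cube.
Strategy: iterate y from -50 to 50, compute RHS = 17·y³ − 15, and check whether it is a (positive or negative) perfect cube.
Check small values of y:
  y = 0: RHS = -15 is not a perfect cube.
  y = 1: RHS = 2 is not a perfect cube.
  y = -1: RHS = -32 is not a perfect cube.
  y = 2: RHS = 121 is not a perfect cube.
  y = -2: RHS = -151 is not a perfect cube.
  y = 3: RHS = 444 is not a perfect cube.
  y = -3: RHS = -474 is not a perfect cube.
Continuing the search up to |y| = 50 finds no solutions either.
No (x, y) in the scanned range satisfies the equation.

No integer solutions with |y| ≤ 50.


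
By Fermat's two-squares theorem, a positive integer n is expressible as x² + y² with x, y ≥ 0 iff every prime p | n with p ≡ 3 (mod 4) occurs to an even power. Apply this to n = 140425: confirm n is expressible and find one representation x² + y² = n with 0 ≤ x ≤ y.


Step 1: Factor n = 140425 = 5^2 · 41 · 137.
Step 2: Check the mod-4 condition on each prime factor: 5 ≡ 1 (mod 4), exponent 2; 41 ≡ 1 (mod 4), exponent 1; 137 ≡ 1 (mod 4), exponent 1.
All primes ≡ 3 (mod 4) appear to even exponent (or don't appear), so by the two-squares theorem n IS expressible as a sum of two squares.
Step 3: Build a representation. Group n = k² · m with k = 5 and m = 41 · 137 = 5617 (a product of primes ≡ 1 (mod 4)); a representation of m scales to one of n via (k·x)² + (k·y)² = k²(x² + y²). Each prime p ≡ 1 (mod 4) is itself a sum of two squares; find a² by testing p − a² for a perfect square:
  41: 41 − 1² = 40, 41 − 2² = 37, 41 − 3² = 32, 41 − 4² = 25 = 5² ⇒ 41 = 4² + 5².
  137: 137 − 1² = 136, 137 − 2² = 133, 137 − 3² = 128, 137 − 4² = 121 = 11² ⇒ 137 = 4² + 11².
  Combine using the Brahmagupta–Fibonacci identity (a² + b²)(c² + d²) = (ac − bd)² + (ad + bc)² = (ac + bd)² + (ad − bc)²:
  41 · 137 = 5617: from (4² + 5²)(4² + 11²), take (4·4 − 5·11, 4·11 + 5·4) = (16 − 55, 44 + 20) = (-39, 64); dropping signs (only squares matter) gives (39, 64); check 39² + 64² = 1521 + 4096 = 5617 ✓.
  Scale by k = 5: (5·39, 5·64) = (195, 320).
Step 4: Order so x ≤ y and verify: 195² + 320² = 38025 + 102400 = 140425 = n. ✓

n = 140425 = 195² + 320² (one valid representation with x ≤ y).


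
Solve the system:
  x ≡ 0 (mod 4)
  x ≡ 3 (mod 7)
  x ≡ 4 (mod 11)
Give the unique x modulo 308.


Moduli 4, 7, 11 are pairwise coprime; by CRT there is a unique solution modulo M = 4 · 7 · 11 = 308.
Solve pairwise, accumulating the modulus:
  Start with x ≡ 0 (mod 4).
  Combine with x ≡ 3 (mod 7): since gcd(4, 7) = 1, we get a unique residue mod 28.
    Write x = 0 + 4·t and substitute into x ≡ 3 (mod 7): 4·t ≡ 3 − 0 = 3 (mod 7).
    The inverse of 4 mod 7 is 2 (since 4·2 = 8 = 1·7 + 1), so t ≡ 2·3 = 6 ≡ 6 (mod 7).
    Then x = 0 + 4·6 = 24, valid modulo lcm(4, 7) = 28: x ≡ 24 (mod 28).
  Combine with x ≡ 4 (mod 11): since gcd(28, 11) = 1, we get a unique residue mod 308.
    Write x = 24 + 28·t and substitute into x ≡ 4 (mod 11): 28·t ≡ 4 − 24 = -20 (mod 11).
    Reduce coefficients mod 11: 6·t ≡ 2 (mod 11).
    The inverse of 6 mod 11 is 2 (since 6·2 = 12 = 1·11 + 1), so t ≡ 2·2 = 4 ≡ 4 (mod 11).
    Then x = 24 + 28·4 = 136, valid modulo lcm(28, 11) = 308: x ≡ 136 (mod 308).
Verify: 136 mod 4 = 0 ✓, 136 mod 7 = 3 ✓, 136 mod 11 = 4 ✓.

x ≡ 136 (mod 308).


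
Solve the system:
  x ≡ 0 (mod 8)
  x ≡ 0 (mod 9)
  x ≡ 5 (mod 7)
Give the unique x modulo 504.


Moduli 8, 9, 7 are pairwise coprime; by CRT there is a unique solution modulo M = 8 · 9 · 7 = 504.
Solve pairwise, accumulating the modulus:
  Start with x ≡ 0 (mod 8).
  Combine with x ≡ 0 (mod 9): since gcd(8, 9) = 1, we get a unique residue mod 72.
    Write x = 0 + 8·t and substitute into x ≡ 0 (mod 9): 8·t ≡ 0 − 0 = 0 (mod 9).
    The inverse of 8 mod 9 is 8 (since 8·8 = 64 = 7·9 + 1), so t ≡ 8·0 = 0 ≡ 0 (mod 9).
    Then x = 0 + 8·0 = 0, valid modulo lcm(8, 9) = 72: x ≡ 0 (mod 72).
  Combine with x ≡ 5 (mod 7): since gcd(72, 7) = 1, we get a unique residue mod 504.
    Write x = 0 + 72·t and substitute into x ≡ 5 (mod 7): 72·t ≡ 5 − 0 = 5 (mod 7).
    Reduce coefficients mod 7: 2·t ≡ 5 (mod 7).
    The inverse of 2 mod 7 is 4 (since 2·4 = 8 = 1·7 + 1), so t ≡ 4·5 = 20 ≡ 6 (mod 7).
    Then x = 0 + 72·6 = 432, valid modulo lcm(72, 7) = 504: x ≡ 432 (mod 504).
Verify: 432 mod 8 = 0 ✓, 432 mod 9 = 0 ✓, 432 mod 7 = 5 ✓.

x ≡ 432 (mod 504).


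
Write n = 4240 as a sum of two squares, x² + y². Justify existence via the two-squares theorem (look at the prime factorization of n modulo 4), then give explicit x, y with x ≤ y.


Step 1: Factor n = 4240 = 2^4 · 5 · 53.
Step 2: Check the mod-4 condition on each prime factor: 2 = 2 (special); 5 ≡ 1 (mod 4), exponent 1; 53 ≡ 1 (mod 4), exponent 1.
All primes ≡ 3 (mod 4) appear to even exponent (or don't appear), so by the two-squares theorem n IS expressible as a sum of two squares.
Step 3: Build a representation. Group n = k² · m with k = 4 and m = 5 · 53 = 265 (a product of primes ≡ 1 (mod 4)); a representation of m scales to one of n via (k·x)² + (k·y)² = k²(x² + y²). Each prime p ≡ 1 (mod 4) is itself a sum of two squares; find a² by testing p − a² for a perfect square:
  5: 5 − 1² = 4 = 2² ⇒ 5 = 1² + 2².
  53: 53 − 1² = 52, 53 − 2² = 49 = 7² ⇒ 53 = 2² + 7².
  Combine using the Brahmagupta–Fibonacci identity (a² + b²)(c² + d²) = (ac − bd)² + (ad + bc)² = (ac + bd)² + (ad − bc)²:
  5 · 53 = 265: from (1² + 2²)(2² + 7²), take (1·2 − 2·7, 1·7 + 2·2) = (2 − 14, 7 + 4) = (-12, 11); dropping signs (only squares matter) gives (12, 11); check 12² + 11² = 144 + 121 = 265 ✓.
  Scale by k = 4: (4·12, 4·11) = (48, 44).
Step 4: Order so x ≤ y and verify: 44² + 48² = 1936 + 2304 = 4240 = n. ✓

n = 4240 = 44² + 48² (one valid representation with x ≤ y).


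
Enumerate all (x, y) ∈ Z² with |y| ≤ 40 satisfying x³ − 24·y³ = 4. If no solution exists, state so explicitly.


The equation is x³ - 24y³ = 4. For fixed y, x³ = 24·y³ + 4, so a solution requires the RHS to be a perfect cube.
Strategy: iterate y from -40 to 40, compute RHS = 24·y³ + 4, and check whether it is a (positive or negative) perfect cube.
Check small values of y:
  y = 0: RHS = 4 is not a perfect cube.
  y = 1: RHS = 28 is not a perfect cube.
  y = -1: RHS = -20 is not a perfect cube.
  y = 2: RHS = 196 is not a perfect cube.
  y = -2: RHS = -188 is not a perfect cube.
  y = 3: RHS = 652 is not a perfect cube.
  y = -3: RHS = -644 is not a perfect cube.
Continuing the search up to |y| = 40 finds no solutions either.
No (x, y) in the scanned range satisfies the equation.

No integer solutions with |y| ≤ 40.


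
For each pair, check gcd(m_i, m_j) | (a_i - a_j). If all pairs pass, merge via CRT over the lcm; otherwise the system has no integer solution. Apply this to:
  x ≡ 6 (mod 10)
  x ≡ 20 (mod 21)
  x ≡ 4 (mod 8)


Moduli 10, 21, 8 are not pairwise coprime, so CRT works modulo lcm(m_i) when all pairwise compatibility conditions hold.
Pairwise compatibility: gcd(m_i, m_j) must divide a_i - a_j for every pair.
Merge one congruence at a time:
  Start: x ≡ 6 (mod 10).
  Combine with x ≡ 20 (mod 21): gcd(10, 21) = 1; 20 - 6 = 14, which IS divisible by 1, so compatible.
    Write x = 6 + 10·t and substitute into x ≡ 20 (mod 21): 10·t ≡ 20 − 6 = 14 (mod 21).
    The inverse of 10 mod 21 is 19 (since 10·19 = 190 = 9·21 + 1), so t ≡ 19·14 = 266 ≡ 14 (mod 21).
    Then x = 6 + 10·14 = 146, valid modulo lcm(10, 21) = 210: x ≡ 146 (mod 210).
  Combine with x ≡ 4 (mod 8): gcd(210, 8) = 2; 4 - 146 = -142, which IS divisible by 2, so compatible.
    Write x = 146 + 210·t and substitute into x ≡ 4 (mod 8): 210·t ≡ 4 − 146 = -142 (mod 8).
    Divide the congruence (and modulus) by g = 2: 105·t ≡ -71 (mod 4).
    Reduce coefficients mod 4: 1·t ≡ 1 (mod 4).
    So t ≡ 1 (mod 4).
    Then x = 146 + 210·1 = 356, valid modulo lcm(210, 8) = 840: x ≡ 356 (mod 840).
Verify: 356 mod 10 = 6, 356 mod 21 = 20, 356 mod 8 = 4.

x ≡ 356 (mod 840).


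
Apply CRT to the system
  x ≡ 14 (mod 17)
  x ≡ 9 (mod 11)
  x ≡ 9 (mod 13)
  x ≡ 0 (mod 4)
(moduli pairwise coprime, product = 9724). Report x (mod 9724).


Product of moduli M = 17 · 11 · 13 · 4 = 9724.
Merge one congruence at a time:
  Start: x ≡ 14 (mod 17).
  Combine with x ≡ 9 (mod 11); new modulus lcm = 187.
    Write x = 14 + 17·t and substitute into x ≡ 9 (mod 11): 17·t ≡ 9 − 14 = -5 (mod 11).
    Reduce coefficients mod 11: 6·t ≡ 6 (mod 11).
    The inverse of 6 mod 11 is 2 (since 6·2 = 12 = 1·11 + 1), so t ≡ 2·6 = 12 ≡ 1 (mod 11).
    Then x = 14 + 17·1 = 31, valid modulo lcm(17, 11) = 187: x ≡ 31 (mod 187).
  Combine with x ≡ 9 (mod 13); new modulus lcm = 2431.
    Write x = 31 + 187·t and substitute into x ≡ 9 (mod 13): 187·t ≡ 9 − 31 = -22 (mod 13).
    Reduce coefficients mod 13: 5·t ≡ 4 (mod 13).
    The inverse of 5 mod 13 is 8 (since 5·8 = 40 = 3·13 + 1), so t ≡ 8·4 = 32 ≡ 6 (mod 13).
    Then x = 31 + 187·6 = 1153, valid modulo lcm(187, 13) = 2431: x ≡ 1153 (mod 2431).
  Combine with x ≡ 0 (mod 4); new modulus lcm = 9724.
    Write x = 1153 + 2431·t and substitute into x ≡ 0 (mod 4): 2431·t ≡ 0 − 1153 = -1153 (mod 4).
    Reduce coefficients mod 4: 3·t ≡ 3 (mod 4).
    The inverse of 3 mod 4 is 3 (since 3·3 = 9 = 2·4 + 1), so t ≡ 3·3 = 9 ≡ 1 (mod 4).
    Then x = 1153 + 2431·1 = 3584, valid modulo lcm(2431, 4) = 9724: x ≡ 3584 (mod 9724).
Verify against each original: 3584 mod 17 = 14, 3584 mod 11 = 9, 3584 mod 13 = 9, 3584 mod 4 = 0.

x ≡ 3584 (mod 9724).


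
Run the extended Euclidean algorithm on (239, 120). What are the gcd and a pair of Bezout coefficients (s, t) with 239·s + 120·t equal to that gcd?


Euclidean algorithm on (239, 120) — divide until remainder is 0:
  239 = 1 · 120 + 119
  120 = 1 · 119 + 1
  119 = 119 · 1 + 0
gcd(239, 120) = 1.
Track Bezout coefficients alongside the remainders: start with r₀ = 239 = a·1 + b·0 (s = 1, t = 0) and r₁ = 120 = a·0 + b·1 (s = 0, t = 1); each new remainder r_{k+1} = r_{k-1} − q_k·r_k inherits s_{k+1} = s_{k-1} − q_k·s_k, t_{k+1} = t_{k-1} − q_k·t_k, so r_k = a·s_k + b·t_k at every step:
  q = 1: r = 119, s = 1 − 1·0 = 1, t = 0 − 1·1 = -1  (check: 239·1 + 120·(-1) = 119)
  q = 1: r = 1, s = 0 − 1·1 = -1, t = 1 − 1·(-1) = 2  (check: 239·(-1) + 120·2 = 1)
The row with r = 1 (the gcd) gives the Bezout coefficients s = -1, t = 2.
Result: 239 · (-1) + 120 · (2) = 1.

gcd(239, 120) = 1; s = -1, t = 2 (check: 239·(-1) + 120·2 = 1).


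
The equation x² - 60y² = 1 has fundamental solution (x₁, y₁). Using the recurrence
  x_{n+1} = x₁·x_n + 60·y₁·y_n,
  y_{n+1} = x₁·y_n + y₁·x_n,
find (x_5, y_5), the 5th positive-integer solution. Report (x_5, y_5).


Step 1: Find the fundamental solution (x₁, y₁) of x² - 60y² = 1.
  Expand √60 as a continued fraction. a₀ = ⌊√60⌋ = 7; iterate m_{k+1} = d_k·a_k − m_k, d_{k+1} = (60 − m_{k+1}²)/d_k, a_{k+1} = ⌊(a₀ + m_{k+1})/d_{k+1}⌋ (starting m₀ = 0, d₀ = 1), with convergents p_k = a_k·p_{k-1} + p_{k-2}, q_k = a_k·q_{k-1} + q_{k-2} (p₋₁ = 1, q₋₁ = 0):
  k = 0: a₀ = 7; p₀/q₀ = 7/1; p₀² − 60·q₀² = 49 − 60 = -11.
  k = 1: m = 7, d = 11, a = ⌊(7 + 7)/11⌋ = 1; p/q = (1·7 + 1)/(1·1 + 0) = 8/1; p² − 60·q² = 64 − 60 = 4.
  k = 2: m = 4, d = 4, a = ⌊(7 + 4)/4⌋ = 2; p/q = (2·8 + 7)/(2·1 + 1) = 23/3; p² − 60·q² = 529 − 540 = -11.
  k = 3: m = 4, d = 11, a = ⌊(7 + 4)/11⌋ = 1; p/q = (1·23 + 8)/(1·3 + 1) = 31/4; p² − 60·q² = 961 − 960 = 1.
  The first convergent with p² − 60·q² = 1 gives the fundamental solution (x₁, y₁) = (31, 4).
Step 2: Apply the recurrence (x_{n+1}, y_{n+1}) = (x₁x_n + 60y₁y_n, x₁y_n + y₁x_n) repeatedly.
  From (x_1, y_1) = (31, 4): x_2 = 31·31 + 60·4·4 = 1921; y_2 = 31·4 + 4·31 = 248.
  From (x_2, y_2) = (1921, 248): x_3 = 31·1921 + 60·4·248 = 119071; y_3 = 31·248 + 4·1921 = 15372.
  From (x_3, y_3) = (119071, 15372): x_4 = 31·119071 + 60·4·15372 = 7380481; y_4 = 31·15372 + 4·119071 = 952816.
  From (x_4, y_4) = (7380481, 952816): x_5 = 31·7380481 + 60·4·952816 = 457470751; y_5 = 31·952816 + 4·7380481 = 59059220.
Step 3: Verify x_5² - 60·y_5² = 209279488020504001 - 209279488020504000 = 1 (should be 1). ✓

(x_1, y_1) = (31, 4); (x_5, y_5) = (457470751, 59059220).


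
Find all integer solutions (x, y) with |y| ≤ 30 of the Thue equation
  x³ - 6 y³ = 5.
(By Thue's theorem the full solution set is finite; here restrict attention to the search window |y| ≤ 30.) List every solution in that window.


The equation is x³ - 6y³ = 5. For fixed y, x³ = 6·y³ + 5, so a solution requires the RHS to be a perfect cube.
Strategy: iterate y from -30 to 30, compute RHS = 6·y³ + 5, and check whether it is a (positive or negative) perfect cube.
Check small values of y:
  y = 0: RHS = 5 is not a perfect cube.
  y = 1: RHS = 11 is not a perfect cube.
  y = -1: RHS = -1 = (-1)³ ⇒ x = -1 works.
  y = 2: RHS = 53 is not a perfect cube.
  y = -2: RHS = -43 is not a perfect cube.
  y = 3: RHS = 167 is not a perfect cube.
  y = -3: RHS = -157 is not a perfect cube.
Continuing the search up to |y| = 30 finds no further solutions beyond those listed.
Collected solutions: (-1, -1).

Solutions (with |y| ≤ 30): (-1, -1).


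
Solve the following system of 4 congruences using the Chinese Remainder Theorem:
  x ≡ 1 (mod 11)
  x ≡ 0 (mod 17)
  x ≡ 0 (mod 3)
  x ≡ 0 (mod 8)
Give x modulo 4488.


Product of moduli M = 11 · 17 · 3 · 8 = 4488.
Merge one congruence at a time:
  Start: x ≡ 1 (mod 11).
  Combine with x ≡ 0 (mod 17); new modulus lcm = 187.
    Write x = 1 + 11·t and substitute into x ≡ 0 (mod 17): 11·t ≡ 0 − 1 = -1 (mod 17).
    Reduce coefficients mod 17: 11·t ≡ 16 (mod 17).
    The inverse of 11 mod 17 is 14 (since 11·14 = 154 = 9·17 + 1), so t ≡ 14·16 = 224 ≡ 3 (mod 17).
    Then x = 1 + 11·3 = 34, valid modulo lcm(11, 17) = 187: x ≡ 34 (mod 187).
  Combine with x ≡ 0 (mod 3); new modulus lcm = 561.
    Write x = 34 + 187·t and substitute into x ≡ 0 (mod 3): 187·t ≡ 0 − 34 = -34 (mod 3).
    Reduce coefficients mod 3: 1·t ≡ 2 (mod 3).
    So t ≡ 2 (mod 3).
    Then x = 34 + 187·2 = 408, valid modulo lcm(187, 3) = 561: x ≡ 408 (mod 561).
  Combine with x ≡ 0 (mod 8); new modulus lcm = 4488.
    Write x = 408 + 561·t and substitute into x ≡ 0 (mod 8): 561·t ≡ 0 − 408 = -408 (mod 8).
    Reduce coefficients mod 8: 1·t ≡ 0 (mod 8).
    So t ≡ 0 (mod 8).
    Then x = 408 + 561·0 = 408, valid modulo lcm(561, 8) = 4488: x ≡ 408 (mod 4488).
Verify against each original: 408 mod 11 = 1, 408 mod 17 = 0, 408 mod 3 = 0, 408 mod 8 = 0.

x ≡ 408 (mod 4488).


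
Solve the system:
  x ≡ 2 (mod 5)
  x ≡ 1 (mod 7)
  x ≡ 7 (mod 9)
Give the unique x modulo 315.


Moduli 5, 7, 9 are pairwise coprime; by CRT there is a unique solution modulo M = 5 · 7 · 9 = 315.
Solve pairwise, accumulating the modulus:
  Start with x ≡ 2 (mod 5).
  Combine with x ≡ 1 (mod 7): since gcd(5, 7) = 1, we get a unique residue mod 35.
    Write x = 2 + 5·t and substitute into x ≡ 1 (mod 7): 5·t ≡ 1 − 2 = -1 (mod 7).
    Reduce coefficients mod 7: 5·t ≡ 6 (mod 7).
    The inverse of 5 mod 7 is 3 (since 5·3 = 15 = 2·7 + 1), so t ≡ 3·6 = 18 ≡ 4 (mod 7).
    Then x = 2 + 5·4 = 22, valid modulo lcm(5, 7) = 35: x ≡ 22 (mod 35).
  Combine with x ≡ 7 (mod 9): since gcd(35, 9) = 1, we get a unique residue mod 315.
    Write x = 22 + 35·t and substitute into x ≡ 7 (mod 9): 35·t ≡ 7 − 22 = -15 (mod 9).
    Reduce coefficients mod 9: 8·t ≡ 3 (mod 9).
    The inverse of 8 mod 9 is 8 (since 8·8 = 64 = 7·9 + 1), so t ≡ 8·3 = 24 ≡ 6 (mod 9).
    Then x = 22 + 35·6 = 232, valid modulo lcm(35, 9) = 315: x ≡ 232 (mod 315).
Verify: 232 mod 5 = 2 ✓, 232 mod 7 = 1 ✓, 232 mod 9 = 7 ✓.

x ≡ 232 (mod 315).


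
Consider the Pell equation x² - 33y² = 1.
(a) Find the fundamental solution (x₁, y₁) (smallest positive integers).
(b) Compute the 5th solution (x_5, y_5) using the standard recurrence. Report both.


Step 1: Find the fundamental solution (x₁, y₁) of x² - 33y² = 1.
  Expand √33 as a continued fraction. a₀ = ⌊√33⌋ = 5; iterate m_{k+1} = d_k·a_k − m_k, d_{k+1} = (33 − m_{k+1}²)/d_k, a_{k+1} = ⌊(a₀ + m_{k+1})/d_{k+1}⌋ (starting m₀ = 0, d₀ = 1), with convergents p_k = a_k·p_{k-1} + p_{k-2}, q_k = a_k·q_{k-1} + q_{k-2} (p₋₁ = 1, q₋₁ = 0):
  k = 0: a₀ = 5; p₀/q₀ = 5/1; p₀² − 33·q₀² = 25 − 33 = -8.
  k = 1: m = 5, d = 8, a = ⌊(5 + 5)/8⌋ = 1; p/q = (1·5 + 1)/(1·1 + 0) = 6/1; p² − 33·q² = 36 − 33 = 3.
  k = 2: m = 3, d = 3, a = ⌊(5 + 3)/3⌋ = 2; p/q = (2·6 + 5)/(2·1 + 1) = 17/3; p² − 33·q² = 289 − 297 = -8.
  k = 3: m = 3, d = 8, a = ⌊(5 + 3)/8⌋ = 1; p/q = (1·17 + 6)/(1·3 + 1) = 23/4; p² − 33·q² = 529 − 528 = 1.
  The first convergent with p² − 33·q² = 1 gives the fundamental solution (x₁, y₁) = (23, 4).
Step 2: Apply the recurrence (x_{n+1}, y_{n+1}) = (x₁x_n + 33y₁y_n, x₁y_n + y₁x_n) repeatedly.
  From (x_1, y_1) = (23, 4): x_2 = 23·23 + 33·4·4 = 1057; y_2 = 23·4 + 4·23 = 184.
  From (x_2, y_2) = (1057, 184): x_3 = 23·1057 + 33·4·184 = 48599; y_3 = 23·184 + 4·1057 = 8460.
  From (x_3, y_3) = (48599, 8460): x_4 = 23·48599 + 33·4·8460 = 2234497; y_4 = 23·8460 + 4·48599 = 388976.
  From (x_4, y_4) = (2234497, 388976): x_5 = 23·2234497 + 33·4·388976 = 102738263; y_5 = 23·388976 + 4·2234497 = 17884436.
Step 3: Verify x_5² - 33·y_5² = 10555150684257169 - 10555150684257168 = 1 (should be 1). ✓

(x_1, y_1) = (23, 4); (x_5, y_5) = (102738263, 17884436).


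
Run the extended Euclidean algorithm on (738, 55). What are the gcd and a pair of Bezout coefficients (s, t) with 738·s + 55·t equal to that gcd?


Euclidean algorithm on (738, 55) — divide until remainder is 0:
  738 = 13 · 55 + 23
  55 = 2 · 23 + 9
  23 = 2 · 9 + 5
  9 = 1 · 5 + 4
  5 = 1 · 4 + 1
  4 = 4 · 1 + 0
gcd(738, 55) = 1.
Track Bezout coefficients alongside the remainders: start with r₀ = 738 = a·1 + b·0 (s = 1, t = 0) and r₁ = 55 = a·0 + b·1 (s = 0, t = 1); each new remainder r_{k+1} = r_{k-1} − q_k·r_k inherits s_{k+1} = s_{k-1} − q_k·s_k, t_{k+1} = t_{k-1} − q_k·t_k, so r_k = a·s_k + b·t_k at every step:
  q = 13: r = 23, s = 1 − 13·0 = 1, t = 0 − 13·1 = -13  (check: 738·1 + 55·(-13) = 23)
  q = 2: r = 9, s = 0 − 2·1 = -2, t = 1 − 2·(-13) = 27  (check: 738·(-2) + 55·27 = 9)
  q = 2: r = 5, s = 1 − 2·(-2) = 5, t = -13 − 2·27 = -67  (check: 738·5 + 55·(-67) = 5)
  q = 1: r = 4, s = -2 − 1·5 = -7, t = 27 − 1·(-67) = 94  (check: 738·(-7) + 55·94 = 4)
  q = 1: r = 1, s = 5 − 1·(-7) = 12, t = -67 − 1·94 = -161  (check: 738·12 + 55·(-161) = 1)
The row with r = 1 (the gcd) gives the Bezout coefficients s = 12, t = -161.
Result: 738 · (12) + 55 · (-161) = 1.

gcd(738, 55) = 1; s = 12, t = -161 (check: 738·12 + 55·(-161) = 1).


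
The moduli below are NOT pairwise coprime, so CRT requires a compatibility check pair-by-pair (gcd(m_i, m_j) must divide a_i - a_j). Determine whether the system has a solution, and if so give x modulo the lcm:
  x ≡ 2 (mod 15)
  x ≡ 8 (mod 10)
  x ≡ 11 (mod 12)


Moduli 15, 10, 12 are not pairwise coprime, so CRT works modulo lcm(m_i) when all pairwise compatibility conditions hold.
Pairwise compatibility: gcd(m_i, m_j) must divide a_i - a_j for every pair.
Merge one congruence at a time:
  Start: x ≡ 2 (mod 15).
  Combine with x ≡ 8 (mod 10): gcd(15, 10) = 5, and 8 - 2 = 6 is NOT divisible by 5.
    ⇒ system is inconsistent (no integer solution).

No solution (the system is inconsistent).


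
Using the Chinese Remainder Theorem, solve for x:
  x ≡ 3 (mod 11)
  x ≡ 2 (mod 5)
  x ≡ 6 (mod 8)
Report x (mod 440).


Moduli 11, 5, 8 are pairwise coprime; by CRT there is a unique solution modulo M = 11 · 5 · 8 = 440.
Solve pairwise, accumulating the modulus:
  Start with x ≡ 3 (mod 11).
  Combine with x ≡ 2 (mod 5): since gcd(11, 5) = 1, we get a unique residue mod 55.
    Write x = 3 + 11·t and substitute into x ≡ 2 (mod 5): 11·t ≡ 2 − 3 = -1 (mod 5).
    Reduce coefficients mod 5: 1·t ≡ 4 (mod 5).
    So t ≡ 4 (mod 5).
    Then x = 3 + 11·4 = 47, valid modulo lcm(11, 5) = 55: x ≡ 47 (mod 55).
  Combine with x ≡ 6 (mod 8): since gcd(55, 8) = 1, we get a unique residue mod 440.
    Write x = 47 + 55·t and substitute into x ≡ 6 (mod 8): 55·t ≡ 6 − 47 = -41 (mod 8).
    Reduce coefficients mod 8: 7·t ≡ 7 (mod 8).
    The inverse of 7 mod 8 is 7 (since 7·7 = 49 = 6·8 + 1), so t ≡ 7·7 = 49 ≡ 1 (mod 8).
    Then x = 47 + 55·1 = 102, valid modulo lcm(55, 8) = 440: x ≡ 102 (mod 440).
Verify: 102 mod 11 = 3 ✓, 102 mod 5 = 2 ✓, 102 mod 8 = 6 ✓.

x ≡ 102 (mod 440).


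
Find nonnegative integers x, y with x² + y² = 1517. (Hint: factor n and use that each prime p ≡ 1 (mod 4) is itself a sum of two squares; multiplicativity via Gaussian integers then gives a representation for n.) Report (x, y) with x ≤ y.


Step 1: Factor n = 1517 = 37 · 41.
Step 2: Check the mod-4 condition on each prime factor: 37 ≡ 1 (mod 4), exponent 1; 41 ≡ 1 (mod 4), exponent 1.
All primes ≡ 3 (mod 4) appear to even exponent (or don't appear), so by the two-squares theorem n IS expressible as a sum of two squares.
Step 3: Build a representation. Here n = 37 · 41 is a product of primes ≡ 1 (mod 4). Each prime p ≡ 1 (mod 4) is itself a sum of two squares; find a² by testing p − a² for a perfect square:
  37: 37 − 1² = 36 = 6² ⇒ 37 = 1² + 6².
  41: 41 − 1² = 40, 41 − 2² = 37, 41 − 3² = 32, 41 − 4² = 25 = 5² ⇒ 41 = 4² + 5².
  Combine using the Brahmagupta–Fibonacci identity (a² + b²)(c² + d²) = (ac − bd)² + (ad + bc)² = (ac + bd)² + (ad − bc)²:
  37 · 41 = 1517: from (1² + 6²)(4² + 5²), take (1·4 − 6·5, 1·5 + 6·4) = (4 − 30, 5 + 24) = (-26, 29); dropping signs (only squares matter) gives (26, 29); check 26² + 29² = 676 + 841 = 1517 ✓.
Step 4: Order so x ≤ y and verify: 26² + 29² = 676 + 841 = 1517 = n. ✓

n = 1517 = 26² + 29² (one valid representation with x ≤ y).


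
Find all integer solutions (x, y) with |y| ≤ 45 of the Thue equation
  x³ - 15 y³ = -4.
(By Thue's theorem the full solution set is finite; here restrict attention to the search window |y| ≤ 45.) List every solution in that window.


The equation is x³ - 15y³ = -4. For fixed y, x³ = 15·y³ − 4, so a solution requires the RHS to be a perfect cube.
Strategy: iterate y from -45 to 45, compute RHS = 15·y³ − 4, and check whether it is a (positive or negative) perfect cube.
Check small values of y:
  y = 0: RHS = -4 is not a perfect cube.
  y = 1: RHS = 11 is not a perfect cube.
  y = -1: RHS = -19 is not a perfect cube.
  y = 2: RHS = 116 is not a perfect cube.
  y = -2: RHS = -124 is not a perfect cube.
  y = 3: RHS = 401 is not a perfect cube.
  y = -3: RHS = -409 is not a perfect cube.
Continuing the search up to |y| = 45 finds no solutions either.
No (x, y) in the scanned range satisfies the equation.

No integer solutions with |y| ≤ 45.


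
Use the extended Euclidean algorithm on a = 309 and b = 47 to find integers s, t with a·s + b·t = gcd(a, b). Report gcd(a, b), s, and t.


Euclidean algorithm on (309, 47) — divide until remainder is 0:
  309 = 6 · 47 + 27
  47 = 1 · 27 + 20
  27 = 1 · 20 + 7
  20 = 2 · 7 + 6
  7 = 1 · 6 + 1
  6 = 6 · 1 + 0
gcd(309, 47) = 1.
Track Bezout coefficients alongside the remainders: start with r₀ = 309 = a·1 + b·0 (s = 1, t = 0) and r₁ = 47 = a·0 + b·1 (s = 0, t = 1); each new remainder r_{k+1} = r_{k-1} − q_k·r_k inherits s_{k+1} = s_{k-1} − q_k·s_k, t_{k+1} = t_{k-1} − q_k·t_k, so r_k = a·s_k + b·t_k at every step:
  q = 6: r = 27, s = 1 − 6·0 = 1, t = 0 − 6·1 = -6  (check: 309·1 + 47·(-6) = 27)
  q = 1: r = 20, s = 0 − 1·1 = -1, t = 1 − 1·(-6) = 7  (check: 309·(-1) + 47·7 = 20)
  q = 1: r = 7, s = 1 − 1·(-1) = 2, t = -6 − 1·7 = -13  (check: 309·2 + 47·(-13) = 7)
  q = 2: r = 6, s = -1 − 2·2 = -5, t = 7 − 2·(-13) = 33  (check: 309·(-5) + 47·33 = 6)
  q = 1: r = 1, s = 2 − 1·(-5) = 7, t = -13 − 1·33 = -46  (check: 309·7 + 47·(-46) = 1)
The row with r = 1 (the gcd) gives the Bezout coefficients s = 7, t = -46.
Result: 309 · (7) + 47 · (-46) = 1.

gcd(309, 47) = 1; s = 7, t = -46 (check: 309·7 + 47·(-46) = 1).


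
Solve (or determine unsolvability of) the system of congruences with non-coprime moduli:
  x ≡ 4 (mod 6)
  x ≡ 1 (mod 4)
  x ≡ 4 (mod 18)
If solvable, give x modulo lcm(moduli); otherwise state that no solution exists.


Moduli 6, 4, 18 are not pairwise coprime, so CRT works modulo lcm(m_i) when all pairwise compatibility conditions hold.
Pairwise compatibility: gcd(m_i, m_j) must divide a_i - a_j for every pair.
Merge one congruence at a time:
  Start: x ≡ 4 (mod 6).
  Combine with x ≡ 1 (mod 4): gcd(6, 4) = 2, and 1 - 4 = -3 is NOT divisible by 2.
    ⇒ system is inconsistent (no integer solution).

No solution (the system is inconsistent).


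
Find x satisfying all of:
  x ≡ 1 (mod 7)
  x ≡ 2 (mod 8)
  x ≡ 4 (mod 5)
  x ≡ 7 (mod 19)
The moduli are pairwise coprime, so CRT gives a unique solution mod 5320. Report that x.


Product of moduli M = 7 · 8 · 5 · 19 = 5320.
Merge one congruence at a time:
  Start: x ≡ 1 (mod 7).
  Combine with x ≡ 2 (mod 8); new modulus lcm = 56.
    Write x = 1 + 7·t and substitute into x ≡ 2 (mod 8): 7·t ≡ 2 − 1 = 1 (mod 8).
    The inverse of 7 mod 8 is 7 (since 7·7 = 49 = 6·8 + 1), so t ≡ 7·1 = 7 ≡ 7 (mod 8).
    Then x = 1 + 7·7 = 50, valid modulo lcm(7, 8) = 56: x ≡ 50 (mod 56).
  Combine with x ≡ 4 (mod 5); new modulus lcm = 280.
    Write x = 50 + 56·t and substitute into x ≡ 4 (mod 5): 56·t ≡ 4 − 50 = -46 (mod 5).
    Reduce coefficients mod 5: 1·t ≡ 4 (mod 5).
    So t ≡ 4 (mod 5).
    Then x = 50 + 56·4 = 274, valid modulo lcm(56, 5) = 280: x ≡ 274 (mod 280).
  Combine with x ≡ 7 (mod 19); new modulus lcm = 5320.
    Write x = 274 + 280·t and substitute into x ≡ 7 (mod 19): 280·t ≡ 7 − 274 = -267 (mod 19).
    Reduce coefficients mod 19: 14·t ≡ 18 (mod 19).
    The inverse of 14 mod 19 is 15 (since 14·15 = 210 = 11·19 + 1), so t ≡ 15·18 = 270 ≡ 4 (mod 19).
    Then x = 274 + 280·4 = 1394, valid modulo lcm(280, 19) = 5320: x ≡ 1394 (mod 5320).
Verify against each original: 1394 mod 7 = 1, 1394 mod 8 = 2, 1394 mod 5 = 4, 1394 mod 19 = 7.

x ≡ 1394 (mod 5320).


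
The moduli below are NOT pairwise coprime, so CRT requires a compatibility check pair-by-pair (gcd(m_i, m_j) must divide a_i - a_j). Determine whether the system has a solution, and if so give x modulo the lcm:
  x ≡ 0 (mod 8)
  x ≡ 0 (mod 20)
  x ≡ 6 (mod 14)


Moduli 8, 20, 14 are not pairwise coprime, so CRT works modulo lcm(m_i) when all pairwise compatibility conditions hold.
Pairwise compatibility: gcd(m_i, m_j) must divide a_i - a_j for every pair.
Merge one congruence at a time:
  Start: x ≡ 0 (mod 8).
  Combine with x ≡ 0 (mod 20): gcd(8, 20) = 4; 0 - 0 = 0, which IS divisible by 4, so compatible.
    Write x = 0 + 8·t and substitute into x ≡ 0 (mod 20): 8·t ≡ 0 − 0 = 0 (mod 20).
    Divide the congruence (and modulus) by g = 4: 2·t ≡ 0 (mod 5).
    The inverse of 2 mod 5 is 3 (since 2·3 = 6 = 1·5 + 1), so t ≡ 3·0 = 0 ≡ 0 (mod 5).
    Then x = 0 + 8·0 = 0, valid modulo lcm(8, 20) = 40: x ≡ 0 (mod 40).
  Combine with x ≡ 6 (mod 14): gcd(40, 14) = 2; 6 - 0 = 6, which IS divisible by 2, so compatible.
    Write x = 0 + 40·t and substitute into x ≡ 6 (mod 14): 40·t ≡ 6 − 0 = 6 (mod 14).
    Divide the congruence (and modulus) by g = 2: 20·t ≡ 3 (mod 7).
    Reduce coefficients mod 7: 6·t ≡ 3 (mod 7).
    The inverse of 6 mod 7 is 6 (since 6·6 = 36 = 5·7 + 1), so t ≡ 6·3 = 18 ≡ 4 (mod 7).
    Then x = 0 + 40·4 = 160, valid modulo lcm(40, 14) = 280: x ≡ 160 (mod 280).
Verify: 160 mod 8 = 0, 160 mod 20 = 0, 160 mod 14 = 6.

x ≡ 160 (mod 280).


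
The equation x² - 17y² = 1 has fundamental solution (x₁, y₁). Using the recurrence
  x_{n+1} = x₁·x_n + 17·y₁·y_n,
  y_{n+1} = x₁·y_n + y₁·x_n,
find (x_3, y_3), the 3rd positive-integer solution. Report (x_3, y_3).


Step 1: Find the fundamental solution (x₁, y₁) of x² - 17y² = 1.
  Expand √17 as a continued fraction. a₀ = ⌊√17⌋ = 4; iterate m_{k+1} = d_k·a_k − m_k, d_{k+1} = (17 − m_{k+1}²)/d_k, a_{k+1} = ⌊(a₀ + m_{k+1})/d_{k+1}⌋ (starting m₀ = 0, d₀ = 1), with convergents p_k = a_k·p_{k-1} + p_{k-2}, q_k = a_k·q_{k-1} + q_{k-2} (p₋₁ = 1, q₋₁ = 0):
  k = 0: a₀ = 4; p₀/q₀ = 4/1; p₀² − 17·q₀² = 16 − 17 = -1.
  k = 1: m = 4, d = 1, a = ⌊(4 + 4)/1⌋ = 8; p/q = (8·4 + 1)/(8·1 + 0) = 33/8; p² − 17·q² = 1089 − 1088 = 1.
  The first convergent with p² − 17·q² = 1 gives the fundamental solution (x₁, y₁) = (33, 8).
Step 2: Apply the recurrence (x_{n+1}, y_{n+1}) = (x₁x_n + 17y₁y_n, x₁y_n + y₁x_n) repeatedly.
  From (x_1, y_1) = (33, 8): x_2 = 33·33 + 17·8·8 = 2177; y_2 = 33·8 + 8·33 = 528.
  From (x_2, y_2) = (2177, 528): x_3 = 33·2177 + 17·8·528 = 143649; y_3 = 33·528 + 8·2177 = 34840.
Step 3: Verify x_3² - 17·y_3² = 20635035201 - 20635035200 = 1 (should be 1). ✓

(x_1, y_1) = (33, 8); (x_3, y_3) = (143649, 34840).


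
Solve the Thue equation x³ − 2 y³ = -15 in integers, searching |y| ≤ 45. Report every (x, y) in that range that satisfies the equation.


The equation is x³ - 2y³ = -15. For fixed y, x³ = 2·y³ − 15, so a solution requires the RHS to be a perfect cube.
Strategy: iterate y from -45 to 45, compute RHS = 2·y³ − 15, and check whether it is a (positive or negative) perfect cube.
Check small values of y:
  y = 0: RHS = -15 is not a perfect cube.
  y = 1: RHS = -13 is not a perfect cube.
  y = -1: RHS = -17 is not a perfect cube.
  y = 2: RHS = 1 = (1)³ ⇒ x = 1 works.
  y = -2: RHS = -31 is not a perfect cube.
  y = 3: RHS = 39 is not a perfect cube.
  y = -3: RHS = -69 is not a perfect cube.
Continuing the search up to |y| = 45 finds no further solutions beyond those listed.
Collected solutions: (1, 2).

Solutions (with |y| ≤ 45): (1, 2).


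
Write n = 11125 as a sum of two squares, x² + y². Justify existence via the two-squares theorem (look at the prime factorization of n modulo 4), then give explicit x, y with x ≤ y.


Step 1: Factor n = 11125 = 5^3 · 89.
Step 2: Check the mod-4 condition on each prime factor: 5 ≡ 1 (mod 4), exponent 3; 89 ≡ 1 (mod 4), exponent 1.
All primes ≡ 3 (mod 4) appear to even exponent (or don't appear), so by the two-squares theorem n IS expressible as a sum of two squares.
Step 3: Build a representation. Group n = k² · m with k = 5 and m = 5 · 89 = 445 (a product of primes ≡ 1 (mod 4)); a representation of m scales to one of n via (k·x)² + (k·y)² = k²(x² + y²). Each prime p ≡ 1 (mod 4) is itself a sum of two squares; find a² by testing p − a² for a perfect square:
  5: 5 − 1² = 4 = 2² ⇒ 5 = 1² + 2².
  89: 89 − 1² = 88, 89 − 2² = 85, 89 − 3² = 80, 89 − 4² = 73, 89 − 5² = 64 = 8² ⇒ 89 = 5² + 8².
  Combine using the Brahmagupta–Fibonacci identity (a² + b²)(c² + d²) = (ac − bd)² + (ad + bc)² = (ac + bd)² + (ad − bc)²:
  5 · 89 = 445: from (1² + 2²)(5² + 8²), take (1·5 − 2·8, 1·8 + 2·5) = (5 − 16, 8 + 10) = (-11, 18); dropping signs (only squares matter) gives (11, 18); check 11² + 18² = 121 + 324 = 445 ✓.
  Scale by k = 5: (5·11, 5·18) = (55, 90).
Step 4: Order so x ≤ y and verify: 55² + 90² = 3025 + 8100 = 11125 = n. ✓

n = 11125 = 55² + 90² (one valid representation with x ≤ y).


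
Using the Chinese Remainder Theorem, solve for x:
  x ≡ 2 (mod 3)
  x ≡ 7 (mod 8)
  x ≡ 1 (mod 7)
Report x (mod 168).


Moduli 3, 8, 7 are pairwise coprime; by CRT there is a unique solution modulo M = 3 · 8 · 7 = 168.
Solve pairwise, accumulating the modulus:
  Start with x ≡ 2 (mod 3).
  Combine with x ≡ 7 (mod 8): since gcd(3, 8) = 1, we get a unique residue mod 24.
    Write x = 2 + 3·t and substitute into x ≡ 7 (mod 8): 3·t ≡ 7 − 2 = 5 (mod 8).
    The inverse of 3 mod 8 is 3 (since 3·3 = 9 = 1·8 + 1), so t ≡ 3·5 = 15 ≡ 7 (mod 8).
    Then x = 2 + 3·7 = 23, valid modulo lcm(3, 8) = 24: x ≡ 23 (mod 24).
  Combine with x ≡ 1 (mod 7): since gcd(24, 7) = 1, we get a unique residue mod 168.
    Write x = 23 + 24·t and substitute into x ≡ 1 (mod 7): 24·t ≡ 1 − 23 = -22 (mod 7).
    Reduce coefficients mod 7: 3·t ≡ 6 (mod 7).
    The inverse of 3 mod 7 is 5 (since 3·5 = 15 = 2·7 + 1), so t ≡ 5·6 = 30 ≡ 2 (mod 7).
    Then x = 23 + 24·2 = 71, valid modulo lcm(24, 7) = 168: x ≡ 71 (mod 168).
Verify: 71 mod 3 = 2 ✓, 71 mod 8 = 7 ✓, 71 mod 7 = 1 ✓.

x ≡ 71 (mod 168).


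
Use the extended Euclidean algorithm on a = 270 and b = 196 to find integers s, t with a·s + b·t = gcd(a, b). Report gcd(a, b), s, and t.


Euclidean algorithm on (270, 196) — divide until remainder is 0:
  270 = 1 · 196 + 74
  196 = 2 · 74 + 48
  74 = 1 · 48 + 26
  48 = 1 · 26 + 22
  26 = 1 · 22 + 4
  22 = 5 · 4 + 2
  4 = 2 · 2 + 0
gcd(270, 196) = 2.
Track Bezout coefficients alongside the remainders: start with r₀ = 270 = a·1 + b·0 (s = 1, t = 0) and r₁ = 196 = a·0 + b·1 (s = 0, t = 1); each new remainder r_{k+1} = r_{k-1} − q_k·r_k inherits s_{k+1} = s_{k-1} − q_k·s_k, t_{k+1} = t_{k-1} − q_k·t_k, so r_k = a·s_k + b·t_k at every step:
  q = 1: r = 74, s = 1 − 1·0 = 1, t = 0 − 1·1 = -1  (check: 270·1 + 196·(-1) = 74)
  q = 2: r = 48, s = 0 − 2·1 = -2, t = 1 − 2·(-1) = 3  (check: 270·(-2) + 196·3 = 48)
  q = 1: r = 26, s = 1 − 1·(-2) = 3, t = -1 − 1·3 = -4  (check: 270·3 + 196·(-4) = 26)
  q = 1: r = 22, s = -2 − 1·3 = -5, t = 3 − 1·(-4) = 7  (check: 270·(-5) + 196·7 = 22)
  q = 1: r = 4, s = 3 − 1·(-5) = 8, t = -4 − 1·7 = -11  (check: 270·8 + 196·(-11) = 4)
  q = 5: r = 2, s = -5 − 5·8 = -45, t = 7 − 5·(-11) = 62  (check: 270·(-45) + 196·62 = 2)
The row with r = 2 (the gcd) gives the Bezout coefficients s = -45, t = 62.
Result: 270 · (-45) + 196 · (62) = 2.

gcd(270, 196) = 2; s = -45, t = 62 (check: 270·(-45) + 196·62 = 2).


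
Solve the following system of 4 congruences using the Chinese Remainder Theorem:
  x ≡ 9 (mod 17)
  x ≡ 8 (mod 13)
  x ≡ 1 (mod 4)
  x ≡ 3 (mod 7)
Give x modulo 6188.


Product of moduli M = 17 · 13 · 4 · 7 = 6188.
Merge one congruence at a time:
  Start: x ≡ 9 (mod 17).
  Combine with x ≡ 8 (mod 13); new modulus lcm = 221.
    Write x = 9 + 17·t and substitute into x ≡ 8 (mod 13): 17·t ≡ 8 − 9 = -1 (mod 13).
    Reduce coefficients mod 13: 4·t ≡ 12 (mod 13).
    The inverse of 4 mod 13 is 10 (since 4·10 = 40 = 3·13 + 1), so t ≡ 10·12 = 120 ≡ 3 (mod 13).
    Then x = 9 + 17·3 = 60, valid modulo lcm(17, 13) = 221: x ≡ 60 (mod 221).
  Combine with x ≡ 1 (mod 4); new modulus lcm = 884.
    Write x = 60 + 221·t and substitute into x ≡ 1 (mod 4): 221·t ≡ 1 − 60 = -59 (mod 4).
    Reduce coefficients mod 4: 1·t ≡ 1 (mod 4).
    So t ≡ 1 (mod 4).
    Then x = 60 + 221·1 = 281, valid modulo lcm(221, 4) = 884: x ≡ 281 (mod 884).
  Combine with x ≡ 3 (mod 7); new modulus lcm = 6188.
    Write x = 281 + 884·t and substitute into x ≡ 3 (mod 7): 884·t ≡ 3 − 281 = -278 (mod 7).
    Reduce coefficients mod 7: 2·t ≡ 2 (mod 7).
    The inverse of 2 mod 7 is 4 (since 2·4 = 8 = 1·7 + 1), so t ≡ 4·2 = 8 ≡ 1 (mod 7).
    Then x = 281 + 884·1 = 1165, valid modulo lcm(884, 7) = 6188: x ≡ 1165 (mod 6188).
Verify against each original: 1165 mod 17 = 9, 1165 mod 13 = 8, 1165 mod 4 = 1, 1165 mod 7 = 3.

x ≡ 1165 (mod 6188).
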